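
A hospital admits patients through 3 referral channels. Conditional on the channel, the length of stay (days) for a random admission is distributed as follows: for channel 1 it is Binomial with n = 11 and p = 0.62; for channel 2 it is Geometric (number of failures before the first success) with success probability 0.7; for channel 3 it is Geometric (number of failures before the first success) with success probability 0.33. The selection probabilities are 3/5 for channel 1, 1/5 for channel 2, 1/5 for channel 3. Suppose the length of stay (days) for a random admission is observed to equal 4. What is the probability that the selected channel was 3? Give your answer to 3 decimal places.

Likelihoods P(X=4 | ·): 1: 0.0557912; 2: 0.00567; 3: 0.0664987.
Posterior ∝ prior × likelihood. Numerator for 3: 0.2·0.0664987 = 0.0132997.
Normalizing constant: 0.6·0.0557912 + 0.2·0.00567 + 0.2·0.0664987 = 0.0479085.
P(3 | observation) = 0.0132997 / 0.0479085 = 0.277607.

0.278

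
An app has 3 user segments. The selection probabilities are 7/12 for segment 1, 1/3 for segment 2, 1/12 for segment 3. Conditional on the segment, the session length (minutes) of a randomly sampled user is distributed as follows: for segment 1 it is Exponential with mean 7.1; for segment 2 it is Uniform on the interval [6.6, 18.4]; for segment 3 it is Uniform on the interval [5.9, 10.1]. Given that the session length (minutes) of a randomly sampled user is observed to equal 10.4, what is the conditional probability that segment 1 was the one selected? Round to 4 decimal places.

0.4020

Likelihoods f(10.4 | ·): 1: 0.0325531; 2: 0.0847458; 3: 0.
Posterior ∝ prior × likelihood. Numerator for 1: 0.583333·0.0325531 = 0.0189893.
Normalizing constant: 0.583333·0.0325531 + 0.333333·0.0847458 + 0.0833333·0 = 0.0472379.
P(1 | observation) = 0.0189893 / 0.0472379 = 0.401993.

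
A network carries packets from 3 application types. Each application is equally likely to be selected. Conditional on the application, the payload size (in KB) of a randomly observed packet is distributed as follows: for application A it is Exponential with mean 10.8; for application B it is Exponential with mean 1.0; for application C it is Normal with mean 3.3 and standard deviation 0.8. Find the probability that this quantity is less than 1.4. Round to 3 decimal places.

Conditional on each application, P(X < 1.4): A: 0.121579; B: 0.753403; C: 0.00877448.
By total probability, P(X < 1.4) = 0.333333·0.121579 + 0.333333·0.753403 + 0.333333·0.00877448 = 0.294586.

0.295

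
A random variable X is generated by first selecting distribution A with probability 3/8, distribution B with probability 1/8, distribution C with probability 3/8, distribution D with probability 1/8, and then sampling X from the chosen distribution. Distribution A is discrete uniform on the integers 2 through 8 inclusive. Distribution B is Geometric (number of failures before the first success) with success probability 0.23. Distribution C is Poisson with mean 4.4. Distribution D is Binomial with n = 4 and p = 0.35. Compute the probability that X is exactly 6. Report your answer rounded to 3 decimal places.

Conditional on each component, P(X = 6): A: 0.142857; B: 0.0479371; C: 0.123734; D: 0.
By total probability, P(X = 6) = 0.375·0.142857 + 0.125·0.0479371 + 0.375·0.123734 + 0.125·0 = 0.105964.

0.106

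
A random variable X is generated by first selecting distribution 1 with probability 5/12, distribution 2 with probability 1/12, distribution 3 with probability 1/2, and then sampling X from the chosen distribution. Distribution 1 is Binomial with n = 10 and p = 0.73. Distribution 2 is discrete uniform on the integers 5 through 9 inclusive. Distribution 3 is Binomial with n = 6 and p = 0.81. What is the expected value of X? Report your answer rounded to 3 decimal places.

Component means — 1: 7.3; 2: 7; 3: 4.86.
E[X] = 0.416667·7.3 + 0.0833333·7 + 0.5·4.86 = 6.055.

6.055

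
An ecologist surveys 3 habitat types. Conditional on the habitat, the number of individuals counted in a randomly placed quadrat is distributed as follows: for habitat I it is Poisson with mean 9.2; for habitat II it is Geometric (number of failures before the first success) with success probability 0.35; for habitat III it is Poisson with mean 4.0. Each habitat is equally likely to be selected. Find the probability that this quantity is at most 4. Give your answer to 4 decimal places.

0.5205

Conditional on each habitat, P(X ≤ 4): I: 0.0485796; II: 0.883971; III: 0.628837.
By total probability, P(X ≤ 4) = 0.333333·0.0485796 + 0.333333·0.883971 + 0.333333·0.628837 = 0.520462.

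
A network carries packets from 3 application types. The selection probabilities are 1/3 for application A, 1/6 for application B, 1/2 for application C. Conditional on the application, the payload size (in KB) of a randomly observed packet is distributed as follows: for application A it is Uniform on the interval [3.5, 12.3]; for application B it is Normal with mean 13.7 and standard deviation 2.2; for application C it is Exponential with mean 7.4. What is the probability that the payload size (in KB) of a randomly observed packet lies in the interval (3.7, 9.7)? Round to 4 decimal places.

Conditional on each application, P(3.7 < X < 9.7): A: 0.681818; B: 0.0345154; C: 0.336929.
By total probability, P(3.7 < X < 9.7) = 0.333333·0.681818 + 0.166667·0.0345154 + 0.5·0.336929 = 0.40149.

0.4015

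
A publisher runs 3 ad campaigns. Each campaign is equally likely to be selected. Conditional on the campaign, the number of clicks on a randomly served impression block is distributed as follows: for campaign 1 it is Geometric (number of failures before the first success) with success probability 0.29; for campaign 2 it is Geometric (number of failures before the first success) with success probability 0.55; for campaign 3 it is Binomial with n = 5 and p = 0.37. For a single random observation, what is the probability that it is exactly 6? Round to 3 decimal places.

0.014

Conditional on each campaign, P(X = 6): 1: 0.0371491; 2: 0.00456707; 3: 0.
By total probability, P(X = 6) = 0.333333·0.0371491 + 0.333333·0.00456707 + 0.333333·0 = 0.0139054.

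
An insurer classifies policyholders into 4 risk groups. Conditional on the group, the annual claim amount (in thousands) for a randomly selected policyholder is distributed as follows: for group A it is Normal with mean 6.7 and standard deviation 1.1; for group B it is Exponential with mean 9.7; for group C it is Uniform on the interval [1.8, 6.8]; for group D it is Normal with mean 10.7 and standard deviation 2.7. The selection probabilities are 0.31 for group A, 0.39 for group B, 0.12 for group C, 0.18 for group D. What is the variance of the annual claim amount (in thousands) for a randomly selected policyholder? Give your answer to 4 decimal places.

Per component, A: μ=6.7, E[X²]=46.1; B: μ=9.7, E[X²]=188.18; C: μ=4.3, E[X²]=20.5733; D: μ=10.7, E[X²]=121.78.
E[X] = 0.31·6.7 + 0.39·9.7 + 0.12·4.3 + 0.18·10.7 = 8.302.
E[X²] = 0.31·46.1 + 0.39·188.18 + 0.12·20.5733 + 0.18·121.78 = 112.07.
Var(X) = E[X²] − (E[X])² = 112.07 − 68.9232 = 43.1472.

43.1472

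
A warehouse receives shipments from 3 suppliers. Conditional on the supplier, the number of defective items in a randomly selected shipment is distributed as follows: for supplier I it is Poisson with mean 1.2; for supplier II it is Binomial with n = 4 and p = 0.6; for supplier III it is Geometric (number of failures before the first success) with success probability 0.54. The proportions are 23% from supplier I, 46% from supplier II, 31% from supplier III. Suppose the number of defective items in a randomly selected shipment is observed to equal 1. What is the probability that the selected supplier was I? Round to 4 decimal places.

Likelihoods P(X=1 | ·): I: 0.361433; II: 0.1536; III: 0.2484.
Posterior ∝ prior × likelihood. Numerator for I: 0.23·0.361433 = 0.0831296.
Normalizing constant: 0.23·0.361433 + 0.46·0.1536 + 0.31·0.2484 = 0.23079.
P(I | observation) = 0.0831296 / 0.23079 = 0.360196.

0.3602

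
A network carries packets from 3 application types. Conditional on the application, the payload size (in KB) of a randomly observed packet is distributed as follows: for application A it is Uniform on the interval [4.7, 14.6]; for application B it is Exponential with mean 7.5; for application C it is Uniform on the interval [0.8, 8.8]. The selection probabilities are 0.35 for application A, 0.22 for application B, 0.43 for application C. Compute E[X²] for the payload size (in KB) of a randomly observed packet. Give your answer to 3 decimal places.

For each component E[X²] = Var + (mean)², giving A: 101.29; B: 112.5; C: 28.3733.
Overall E[X²] = 0.35·101.29 + 0.22·112.5 + 0.43·28.3733 = 72.402.

72.402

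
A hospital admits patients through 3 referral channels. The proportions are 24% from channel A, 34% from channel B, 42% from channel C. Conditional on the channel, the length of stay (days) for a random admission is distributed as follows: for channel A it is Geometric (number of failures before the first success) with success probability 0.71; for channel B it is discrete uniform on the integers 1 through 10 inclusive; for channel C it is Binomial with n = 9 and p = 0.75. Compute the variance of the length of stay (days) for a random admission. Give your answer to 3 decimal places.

10.044

Per component, A: μ=0.408451, E[X²]=0.742115; B: μ=5.5, E[X²]=38.5; C: μ=6.75, E[X²]=47.25.
E[X] = 0.24·0.408451 + 0.34·5.5 + 0.42·6.75 = 4.80303.
E[X²] = 0.24·0.742115 + 0.34·38.5 + 0.42·47.25 = 33.1131.
Var(X) = E[X²] − (E[X])² = 33.1131 − 23.0691 = 10.044.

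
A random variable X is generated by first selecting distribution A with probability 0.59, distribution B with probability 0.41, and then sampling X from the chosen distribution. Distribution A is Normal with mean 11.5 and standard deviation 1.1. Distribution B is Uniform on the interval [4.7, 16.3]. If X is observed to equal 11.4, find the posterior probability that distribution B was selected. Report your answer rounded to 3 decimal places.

Likelihoods f(11.4 | ·): A: 0.361179; B: 0.0862069.
Posterior ∝ prior × likelihood. Numerator for B: 0.41·0.0862069 = 0.0353448.
Normalizing constant: 0.59·0.361179 + 0.41·0.0862069 = 0.248441.
P(B | observation) = 0.0353448 / 0.248441 = 0.142267.

0.142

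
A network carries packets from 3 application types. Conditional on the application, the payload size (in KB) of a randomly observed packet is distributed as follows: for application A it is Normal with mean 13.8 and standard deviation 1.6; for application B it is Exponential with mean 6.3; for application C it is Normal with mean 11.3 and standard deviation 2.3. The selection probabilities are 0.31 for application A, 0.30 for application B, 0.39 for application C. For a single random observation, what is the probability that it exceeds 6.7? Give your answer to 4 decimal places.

0.7947

Conditional on each application, P(X > 6.7): A: 0.999995; B: 0.345248; C: 0.97725.
By total probability, P(X > 6.7) = 0.31·0.999995 + 0.3·0.345248 + 0.39·0.97725 = 0.7947.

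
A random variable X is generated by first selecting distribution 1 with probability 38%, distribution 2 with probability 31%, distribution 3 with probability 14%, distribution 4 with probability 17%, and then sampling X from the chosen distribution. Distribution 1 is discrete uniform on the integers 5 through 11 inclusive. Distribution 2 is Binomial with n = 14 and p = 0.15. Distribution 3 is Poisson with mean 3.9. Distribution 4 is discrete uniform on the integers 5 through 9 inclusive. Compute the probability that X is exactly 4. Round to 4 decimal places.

0.0582

Conditional on each component, P(X = 4): 1: 0; 2: 0.0997673; 3: 0.195119; 4: 0.
By total probability, P(X = 4) = 0.38·0 + 0.31·0.0997673 + 0.14·0.195119 + 0.17·0 = 0.0582445.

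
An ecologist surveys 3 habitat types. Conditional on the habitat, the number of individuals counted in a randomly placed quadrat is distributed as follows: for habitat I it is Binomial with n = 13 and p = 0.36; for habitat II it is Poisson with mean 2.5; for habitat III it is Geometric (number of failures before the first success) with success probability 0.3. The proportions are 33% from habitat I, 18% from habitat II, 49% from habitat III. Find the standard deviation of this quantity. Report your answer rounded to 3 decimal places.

2.535

Per component, I: μ=4.68, E[X²]=24.8976; II: μ=2.5, E[X²]=8.75; III: μ=2.33333, E[X²]=13.2222.
E[X] = 0.33·4.68 + 0.18·2.5 + 0.49·2.33333 = 3.13773.
E[X²] = 0.33·24.8976 + 0.18·8.75 + 0.49·13.2222 = 16.2701.
Var(X) = E[X²] − (E[X])² = 16.2701 − 9.84537 = 6.42473.
SD(X) = √6.42473 = 2.5347.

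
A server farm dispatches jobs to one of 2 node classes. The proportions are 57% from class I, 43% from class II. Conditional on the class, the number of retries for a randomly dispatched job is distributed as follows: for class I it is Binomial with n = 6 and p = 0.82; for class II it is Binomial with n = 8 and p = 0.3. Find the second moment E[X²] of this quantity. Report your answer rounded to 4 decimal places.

17.5016

For each component E[X²] = Var + (mean)², giving I: 25.092; II: 7.44.
Overall E[X²] = 0.57·25.092 + 0.43·7.44 = 17.5016.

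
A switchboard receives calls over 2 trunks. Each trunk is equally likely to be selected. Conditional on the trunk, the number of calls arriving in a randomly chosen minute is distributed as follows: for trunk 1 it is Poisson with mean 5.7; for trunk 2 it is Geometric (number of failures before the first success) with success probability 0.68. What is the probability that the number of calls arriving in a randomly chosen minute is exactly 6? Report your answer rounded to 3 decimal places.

0.080

Conditional on each trunk, P(X = 6): 1: 0.159382; 2: 0.000730144.
By total probability, P(X = 6) = 0.5·0.159382 + 0.5·0.000730144 = 0.0800559.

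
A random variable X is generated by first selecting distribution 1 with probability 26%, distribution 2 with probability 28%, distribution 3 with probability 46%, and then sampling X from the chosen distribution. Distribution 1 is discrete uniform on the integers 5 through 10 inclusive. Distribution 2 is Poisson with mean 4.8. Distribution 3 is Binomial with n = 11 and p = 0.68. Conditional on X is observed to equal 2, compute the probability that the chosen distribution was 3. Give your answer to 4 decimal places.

0.0153

Likelihoods P(X=2 | ·): 1: 0; 2: 0.0948067; 3: 0.000894809.
Posterior ∝ prior × likelihood. Numerator for 3: 0.46·0.000894809 = 0.000411612.
Normalizing constant: 0.26·0 + 0.28·0.0948067 + 0.46·0.000894809 = 0.0269575.
P(3 | observation) = 0.000411612 / 0.0269575 = 0.0152689.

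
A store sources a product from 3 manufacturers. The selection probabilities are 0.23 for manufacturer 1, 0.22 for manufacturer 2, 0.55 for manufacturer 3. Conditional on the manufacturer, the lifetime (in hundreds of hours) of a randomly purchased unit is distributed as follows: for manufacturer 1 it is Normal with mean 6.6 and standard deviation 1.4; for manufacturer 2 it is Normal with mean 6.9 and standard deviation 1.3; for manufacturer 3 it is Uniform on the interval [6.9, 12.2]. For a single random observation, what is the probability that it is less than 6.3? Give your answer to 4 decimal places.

Conditional on each manufacturer, P(X < 6.3): 1: 0.415162; 2: 0.322206; 3: 0.
By total probability, P(X < 6.3) = 0.23·0.415162 + 0.22·0.322206 + 0.55·0 = 0.166373.

0.1664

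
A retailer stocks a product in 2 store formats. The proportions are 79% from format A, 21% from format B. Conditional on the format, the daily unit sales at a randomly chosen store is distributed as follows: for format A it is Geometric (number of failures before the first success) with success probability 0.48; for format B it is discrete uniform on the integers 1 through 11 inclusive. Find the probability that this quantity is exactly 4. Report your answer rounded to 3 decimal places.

Conditional on each format, P(X = 4): A: 0.0350958; B: 0.0909091.
By total probability, P(X = 4) = 0.79·0.0350958 + 0.21·0.0909091 = 0.0468166.

0.047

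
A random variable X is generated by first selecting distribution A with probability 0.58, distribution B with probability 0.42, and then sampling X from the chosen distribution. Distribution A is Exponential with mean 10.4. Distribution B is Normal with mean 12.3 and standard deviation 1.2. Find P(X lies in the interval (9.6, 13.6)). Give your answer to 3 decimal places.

Conditional on each component, P(9.6 < X < 13.6): A: 0.126851; B: 0.848445.
By total probability, P(9.6 < X < 13.6) = 0.58·0.126851 + 0.42·0.848445 = 0.429921.

0.430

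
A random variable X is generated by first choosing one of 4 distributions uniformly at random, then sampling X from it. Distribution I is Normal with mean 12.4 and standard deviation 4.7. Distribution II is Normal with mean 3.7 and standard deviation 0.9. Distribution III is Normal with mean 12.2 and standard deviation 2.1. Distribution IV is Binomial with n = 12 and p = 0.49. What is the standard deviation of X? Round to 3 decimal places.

4.720

Per component, I: μ=12.4, E[X²]=175.85; II: μ=3.7, E[X²]=14.5; III: μ=12.2, E[X²]=153.25; IV: μ=5.88, E[X²]=37.5732.
E[X] = 0.25·12.4 + 0.25·3.7 + 0.25·12.2 + 0.25·5.88 = 8.545.
E[X²] = 0.25·175.85 + 0.25·14.5 + 0.25·153.25 + 0.25·37.5732 = 95.2933.
Var(X) = E[X²] − (E[X])² = 95.2933 − 73.017 = 22.2763.
SD(X) = √22.2763 = 4.71977.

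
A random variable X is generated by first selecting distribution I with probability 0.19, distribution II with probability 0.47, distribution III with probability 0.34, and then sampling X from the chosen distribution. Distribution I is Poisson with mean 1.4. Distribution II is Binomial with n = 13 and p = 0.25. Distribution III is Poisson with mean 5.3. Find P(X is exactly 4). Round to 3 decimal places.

Conditional on each component, P(X = 4): I: 0.039472; II: 0.209709; III: 0.164109.
By total probability, P(X = 4) = 0.19·0.039472 + 0.47·0.209709 + 0.34·0.164109 = 0.16186.

0.162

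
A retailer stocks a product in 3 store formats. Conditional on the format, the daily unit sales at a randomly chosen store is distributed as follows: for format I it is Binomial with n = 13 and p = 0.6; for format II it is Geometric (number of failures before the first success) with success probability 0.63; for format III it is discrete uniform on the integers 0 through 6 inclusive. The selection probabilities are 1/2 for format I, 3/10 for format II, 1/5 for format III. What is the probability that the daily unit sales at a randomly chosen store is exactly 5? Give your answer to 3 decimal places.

Conditional on each format, P(X = 5): I: 0.0655865; II: 0.00436867; III: 0.142857.
By total probability, P(X = 5) = 0.5·0.0655865 + 0.3·0.00436867 + 0.2·0.142857 = 0.0626753.

0.063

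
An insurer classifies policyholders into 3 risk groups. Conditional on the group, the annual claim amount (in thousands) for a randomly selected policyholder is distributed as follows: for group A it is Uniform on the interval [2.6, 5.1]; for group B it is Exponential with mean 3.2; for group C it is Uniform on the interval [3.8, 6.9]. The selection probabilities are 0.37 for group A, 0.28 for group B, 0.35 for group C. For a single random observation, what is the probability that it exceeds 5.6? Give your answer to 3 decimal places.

Conditional on each group, P(X > 5.6): A: 0; B: 0.173774; C: 0.419355.
By total probability, P(X > 5.6) = 0.37·0 + 0.28·0.173774 + 0.35·0.419355 = 0.195431.

0.195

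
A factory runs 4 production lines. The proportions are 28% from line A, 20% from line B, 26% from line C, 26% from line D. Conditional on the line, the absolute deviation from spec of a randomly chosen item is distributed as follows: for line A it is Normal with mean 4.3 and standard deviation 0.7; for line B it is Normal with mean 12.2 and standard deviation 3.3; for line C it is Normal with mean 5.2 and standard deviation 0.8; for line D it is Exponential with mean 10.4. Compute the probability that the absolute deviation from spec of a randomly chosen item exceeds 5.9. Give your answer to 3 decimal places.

0.395

Conditional on each line, P(X > 5.9): A: 0.0111355; B: 0.971875; C: 0.190787; D: 0.56705.
By total probability, P(X > 5.9) = 0.28·0.0111355 + 0.2·0.971875 + 0.26·0.190787 + 0.26·0.56705 = 0.394531.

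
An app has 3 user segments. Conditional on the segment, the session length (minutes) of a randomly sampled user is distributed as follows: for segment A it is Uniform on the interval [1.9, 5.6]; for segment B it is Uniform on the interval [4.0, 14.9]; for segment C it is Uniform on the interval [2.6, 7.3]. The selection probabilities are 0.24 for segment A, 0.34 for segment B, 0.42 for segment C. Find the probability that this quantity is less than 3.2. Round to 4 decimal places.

Conditional on each segment, P(X < 3.2): A: 0.351351; B: 0; C: 0.12766.
By total probability, P(X < 3.2) = 0.24·0.351351 + 0.34·0 + 0.42·0.12766 = 0.137941.

0.1379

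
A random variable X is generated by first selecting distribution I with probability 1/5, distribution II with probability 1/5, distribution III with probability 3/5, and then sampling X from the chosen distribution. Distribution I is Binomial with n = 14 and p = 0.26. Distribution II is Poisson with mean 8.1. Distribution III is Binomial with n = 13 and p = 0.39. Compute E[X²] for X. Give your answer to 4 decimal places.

35.2092

For each component E[X²] = Var + (mean)², giving I: 15.9432; II: 73.71; III: 28.7976.
Overall E[X²] = 0.2·15.9432 + 0.2·73.71 + 0.6·28.7976 = 35.2092.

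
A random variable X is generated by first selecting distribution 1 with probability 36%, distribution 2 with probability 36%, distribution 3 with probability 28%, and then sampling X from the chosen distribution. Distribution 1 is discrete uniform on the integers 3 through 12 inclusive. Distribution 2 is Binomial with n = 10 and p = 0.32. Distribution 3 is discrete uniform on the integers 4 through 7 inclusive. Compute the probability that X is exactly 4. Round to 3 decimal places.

0.184

Conditional on each component, P(X = 4): 1: 0.1; 2: 0.217707; 3: 0.25.
By total probability, P(X = 4) = 0.36·0.1 + 0.36·0.217707 + 0.28·0.25 = 0.184375.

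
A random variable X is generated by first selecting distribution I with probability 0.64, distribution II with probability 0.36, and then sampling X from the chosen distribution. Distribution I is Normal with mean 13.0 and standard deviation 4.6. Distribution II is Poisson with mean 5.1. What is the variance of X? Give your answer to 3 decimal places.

29.758

Per component, I: μ=13, E[X²]=190.16; II: μ=5.1, E[X²]=31.11.
E[X] = 0.64·13 + 0.36·5.1 = 10.156.
E[X²] = 0.64·190.16 + 0.36·31.11 = 132.902.
Var(X) = E[X²] − (E[X])² = 132.902 − 103.144 = 29.7577.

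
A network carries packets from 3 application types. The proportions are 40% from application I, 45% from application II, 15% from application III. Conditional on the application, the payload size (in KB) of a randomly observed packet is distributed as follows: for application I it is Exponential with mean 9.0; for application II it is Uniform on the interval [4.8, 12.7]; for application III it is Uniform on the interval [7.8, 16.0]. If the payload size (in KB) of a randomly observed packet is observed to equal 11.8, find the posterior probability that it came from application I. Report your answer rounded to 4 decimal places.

Likelihoods f(11.8 | ·): I: 0.0299467; II: 0.126582; III: 0.121951.
Posterior ∝ prior × likelihood. Numerator for I: 0.4·0.0299467 = 0.0119787.
Normalizing constant: 0.4·0.0299467 + 0.45·0.126582 + 0.15·0.121951 = 0.0872334.
P(I | observation) = 0.0119787 / 0.0872334 = 0.137318.

0.1373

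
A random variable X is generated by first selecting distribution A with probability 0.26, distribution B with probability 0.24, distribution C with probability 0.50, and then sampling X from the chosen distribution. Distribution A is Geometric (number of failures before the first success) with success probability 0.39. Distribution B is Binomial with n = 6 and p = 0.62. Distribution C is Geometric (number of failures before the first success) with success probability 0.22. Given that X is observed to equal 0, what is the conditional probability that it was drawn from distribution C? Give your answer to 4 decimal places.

Likelihoods P(X=0 | ·): A: 0.39; B: 0.00301094; C: 0.22.
Posterior ∝ prior × likelihood. Numerator for C: 0.5·0.22 = 0.11.
Normalizing constant: 0.26·0.39 + 0.24·0.00301094 + 0.5·0.22 = 0.212123.
P(C | observation) = 0.11 / 0.212123 = 0.518568.

0.5186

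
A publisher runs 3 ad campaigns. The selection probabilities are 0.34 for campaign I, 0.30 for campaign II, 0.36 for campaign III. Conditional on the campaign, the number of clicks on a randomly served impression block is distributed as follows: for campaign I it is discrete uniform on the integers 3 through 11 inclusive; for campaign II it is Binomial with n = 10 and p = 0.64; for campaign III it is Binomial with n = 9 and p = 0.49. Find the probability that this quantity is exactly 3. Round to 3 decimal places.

0.108

Conditional on each campaign, P(X = 3): I: 0.111111; II: 0.0246512; III: 0.173896.
By total probability, P(X = 3) = 0.34·0.111111 + 0.3·0.0246512 + 0.36·0.173896 = 0.107776.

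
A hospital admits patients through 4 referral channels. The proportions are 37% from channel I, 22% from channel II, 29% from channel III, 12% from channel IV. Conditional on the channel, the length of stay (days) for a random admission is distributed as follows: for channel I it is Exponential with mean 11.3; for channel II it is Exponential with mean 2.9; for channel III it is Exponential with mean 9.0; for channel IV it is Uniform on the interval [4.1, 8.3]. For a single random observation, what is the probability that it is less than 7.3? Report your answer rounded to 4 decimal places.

0.6309

Conditional on each channel, P(X < 7.3): I: 0.475871; II: 0.919318; III: 0.555636; IV: 0.761905.
By total probability, P(X < 7.3) = 0.37·0.475871 + 0.22·0.919318 + 0.29·0.555636 + 0.12·0.761905 = 0.630885.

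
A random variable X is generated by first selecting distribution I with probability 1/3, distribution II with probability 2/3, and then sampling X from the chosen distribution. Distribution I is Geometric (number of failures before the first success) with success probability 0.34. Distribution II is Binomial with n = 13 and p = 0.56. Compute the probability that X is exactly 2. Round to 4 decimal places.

Conditional on each component, P(X = 2): I: 0.148104; II: 0.00292718.
By total probability, P(X = 2) = 0.333333·0.148104 + 0.666667·0.00292718 = 0.0513195.

0.0513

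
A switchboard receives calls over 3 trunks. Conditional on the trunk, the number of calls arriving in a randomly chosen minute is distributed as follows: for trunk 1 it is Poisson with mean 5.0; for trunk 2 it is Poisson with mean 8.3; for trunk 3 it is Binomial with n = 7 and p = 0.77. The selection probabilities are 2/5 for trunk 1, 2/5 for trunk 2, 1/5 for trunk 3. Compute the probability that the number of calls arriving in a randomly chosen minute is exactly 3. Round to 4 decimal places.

0.0746

Conditional on each trunk, P(X = 3): 1: 0.140374; 2: 0.0236831; 3: 0.0447148.
By total probability, P(X = 3) = 0.4·0.140374 + 0.4·0.0236831 + 0.2·0.0447148 = 0.0745658.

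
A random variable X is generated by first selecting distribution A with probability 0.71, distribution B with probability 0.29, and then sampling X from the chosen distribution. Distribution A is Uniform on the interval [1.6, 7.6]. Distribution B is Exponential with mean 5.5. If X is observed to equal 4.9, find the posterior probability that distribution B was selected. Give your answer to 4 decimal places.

0.1546

Likelihoods f(4.9 | ·): A: 0.166667; B: 0.0745968.
Posterior ∝ prior × likelihood. Numerator for B: 0.29·0.0745968 = 0.0216331.
Normalizing constant: 0.71·0.166667 + 0.29·0.0745968 = 0.139966.
P(B | observation) = 0.0216331 / 0.139966 = 0.154559.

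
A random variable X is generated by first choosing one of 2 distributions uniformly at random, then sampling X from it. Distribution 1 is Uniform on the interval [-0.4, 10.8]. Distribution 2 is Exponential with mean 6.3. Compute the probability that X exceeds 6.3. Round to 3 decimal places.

0.385

Conditional on each component, P(X > 6.3): 1: 0.401786; 2: 0.367879.
By total probability, P(X > 6.3) = 0.5·0.401786 + 0.5·0.367879 = 0.384833.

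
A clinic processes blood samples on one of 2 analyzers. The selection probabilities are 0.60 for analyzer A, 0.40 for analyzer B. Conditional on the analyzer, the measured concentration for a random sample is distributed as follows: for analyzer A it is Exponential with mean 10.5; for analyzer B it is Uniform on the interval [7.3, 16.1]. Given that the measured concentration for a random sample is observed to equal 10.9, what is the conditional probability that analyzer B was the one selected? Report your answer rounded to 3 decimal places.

0.692

Likelihoods f(10.9 | ·): A: 0.0337265; B: 0.113636.
Posterior ∝ prior × likelihood. Numerator for B: 0.4·0.113636 = 0.0454545.
Normalizing constant: 0.6·0.0337265 + 0.4·0.113636 = 0.0656905.
P(B | observation) = 0.0454545 / 0.0656905 = 0.69195.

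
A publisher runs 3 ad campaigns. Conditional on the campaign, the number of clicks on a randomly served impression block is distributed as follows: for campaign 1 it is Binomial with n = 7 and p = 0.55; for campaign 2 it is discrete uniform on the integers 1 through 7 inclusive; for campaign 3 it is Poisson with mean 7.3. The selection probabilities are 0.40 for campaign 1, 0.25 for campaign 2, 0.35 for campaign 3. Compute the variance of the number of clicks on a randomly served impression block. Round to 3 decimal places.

Per component, 1: μ=3.85, E[X²]=16.555; 2: μ=4, E[X²]=20; 3: μ=7.3, E[X²]=60.59.
E[X] = 0.4·3.85 + 0.25·4 + 0.35·7.3 = 5.095.
E[X²] = 0.4·16.555 + 0.25·20 + 0.35·60.59 = 32.8285.
Var(X) = E[X²] − (E[X])² = 32.8285 − 25.959 = 6.86948.

6.869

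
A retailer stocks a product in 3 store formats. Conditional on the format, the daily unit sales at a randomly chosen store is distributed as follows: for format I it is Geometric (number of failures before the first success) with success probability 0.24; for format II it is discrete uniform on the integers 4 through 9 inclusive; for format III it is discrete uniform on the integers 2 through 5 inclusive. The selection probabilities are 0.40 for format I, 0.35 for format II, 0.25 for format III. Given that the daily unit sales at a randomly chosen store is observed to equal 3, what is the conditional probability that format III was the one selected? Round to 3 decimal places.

Likelihoods P(X=3 | ·): I: 0.105354; II: 0; III: 0.25.
Posterior ∝ prior × likelihood. Numerator for III: 0.25·0.25 = 0.0625.
Normalizing constant: 0.4·0.105354 + 0.35·0 + 0.25·0.25 = 0.104642.
P(III | observation) = 0.0625 / 0.104642 = 0.597276.

0.597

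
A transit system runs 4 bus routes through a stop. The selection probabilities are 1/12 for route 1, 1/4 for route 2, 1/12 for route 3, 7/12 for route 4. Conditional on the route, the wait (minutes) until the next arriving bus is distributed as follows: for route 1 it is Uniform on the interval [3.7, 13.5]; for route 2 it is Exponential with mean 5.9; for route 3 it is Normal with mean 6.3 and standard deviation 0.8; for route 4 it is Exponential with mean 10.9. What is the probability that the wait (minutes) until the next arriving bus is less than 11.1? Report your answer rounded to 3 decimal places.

Conditional on each route, P(X < 11.1): 1: 0.755102; 2: 0.847617; 3: 1; 4: 0.638809.
By total probability, P(X < 11.1) = 0.0833333·0.755102 + 0.25·0.847617 + 0.0833333·1 + 0.583333·0.638809 = 0.730801.

0.731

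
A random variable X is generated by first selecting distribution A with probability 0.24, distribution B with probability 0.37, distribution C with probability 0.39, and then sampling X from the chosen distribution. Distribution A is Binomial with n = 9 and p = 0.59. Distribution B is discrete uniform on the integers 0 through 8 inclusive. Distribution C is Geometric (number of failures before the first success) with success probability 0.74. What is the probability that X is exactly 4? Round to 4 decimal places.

0.0849

Conditional on each component, P(X = 4): A: 0.176888; B: 0.111111; C: 0.00338162.
By total probability, P(X = 4) = 0.24·0.176888 + 0.37·0.111111 + 0.39·0.00338162 = 0.084883.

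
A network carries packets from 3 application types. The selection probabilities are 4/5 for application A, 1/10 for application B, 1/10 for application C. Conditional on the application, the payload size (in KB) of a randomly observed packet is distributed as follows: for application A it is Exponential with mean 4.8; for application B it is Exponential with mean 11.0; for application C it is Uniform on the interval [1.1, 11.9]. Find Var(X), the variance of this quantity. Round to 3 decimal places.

Per component, A: μ=4.8, E[X²]=46.08; B: μ=11, E[X²]=242; C: μ=6.5, E[X²]=51.97.
E[X] = 0.8·4.8 + 0.1·11 + 0.1·6.5 = 5.59.
E[X²] = 0.8·46.08 + 0.1·242 + 0.1·51.97 = 66.261.
Var(X) = E[X²] − (E[X])² = 66.261 − 31.2481 = 35.0129.

35.013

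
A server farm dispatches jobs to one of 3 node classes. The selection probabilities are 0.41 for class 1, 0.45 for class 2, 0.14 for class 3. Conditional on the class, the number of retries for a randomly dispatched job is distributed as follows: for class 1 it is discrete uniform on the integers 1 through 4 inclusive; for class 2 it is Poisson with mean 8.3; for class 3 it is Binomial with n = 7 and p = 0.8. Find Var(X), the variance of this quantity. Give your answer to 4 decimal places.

11.6218

Per component, 1: μ=2.5, E[X²]=7.5; 2: μ=8.3, E[X²]=77.19; 3: μ=5.6, E[X²]=32.48.
E[X] = 0.41·2.5 + 0.45·8.3 + 0.14·5.6 = 5.544.
E[X²] = 0.41·7.5 + 0.45·77.19 + 0.14·32.48 = 42.3577.
Var(X) = E[X²] − (E[X])² = 42.3577 − 30.7359 = 11.6218.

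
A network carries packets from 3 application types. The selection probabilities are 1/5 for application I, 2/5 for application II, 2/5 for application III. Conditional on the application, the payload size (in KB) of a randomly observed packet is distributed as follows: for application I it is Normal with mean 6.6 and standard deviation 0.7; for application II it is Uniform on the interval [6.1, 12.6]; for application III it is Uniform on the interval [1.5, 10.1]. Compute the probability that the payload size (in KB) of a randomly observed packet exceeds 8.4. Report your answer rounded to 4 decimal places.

0.3385

Conditional on each application, P(X > 8.4): I: 0.005064; II: 0.646154; III: 0.197674.
By total probability, P(X > 8.4) = 0.2·0.005064 + 0.4·0.646154 + 0.4·0.197674 = 0.338544.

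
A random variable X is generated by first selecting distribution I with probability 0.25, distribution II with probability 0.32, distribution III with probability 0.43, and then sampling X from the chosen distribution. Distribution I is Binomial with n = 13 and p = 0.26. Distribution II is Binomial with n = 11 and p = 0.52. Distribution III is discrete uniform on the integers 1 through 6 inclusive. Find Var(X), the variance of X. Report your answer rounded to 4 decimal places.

3.8758

Per component, I: μ=3.38, E[X²]=13.9256; II: μ=5.72, E[X²]=35.464; III: μ=3.5, E[X²]=15.1667.
E[X] = 0.25·3.38 + 0.32·5.72 + 0.43·3.5 = 4.1804.
E[X²] = 0.25·13.9256 + 0.32·35.464 + 0.43·15.1667 = 21.3515.
Var(X) = E[X²] − (E[X])² = 21.3515 − 17.4757 = 3.8758.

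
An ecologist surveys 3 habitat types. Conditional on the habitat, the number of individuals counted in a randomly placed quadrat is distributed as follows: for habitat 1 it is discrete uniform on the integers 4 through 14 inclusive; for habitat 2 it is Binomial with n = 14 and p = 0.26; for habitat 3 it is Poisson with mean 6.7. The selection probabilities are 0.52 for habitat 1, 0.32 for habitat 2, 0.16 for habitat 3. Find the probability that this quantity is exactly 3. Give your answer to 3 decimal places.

Conditional on each habitat, P(X = 3): 1: 0; 2: 0.233115; 3: 0.0617021.
By total probability, P(X = 3) = 0.52·0 + 0.32·0.233115 + 0.16·0.0617021 = 0.0844692.

0.084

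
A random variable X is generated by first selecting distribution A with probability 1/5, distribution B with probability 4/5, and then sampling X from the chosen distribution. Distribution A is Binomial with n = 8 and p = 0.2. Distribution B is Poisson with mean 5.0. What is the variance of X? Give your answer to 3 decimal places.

6.106

Per component, A: μ=1.6, E[X²]=3.84; B: μ=5, E[X²]=30.
E[X] = 0.2·1.6 + 0.8·5 = 4.32.
E[X²] = 0.2·3.84 + 0.8·30 = 24.768.
Var(X) = E[X²] − (E[X])² = 24.768 − 18.6624 = 6.1056.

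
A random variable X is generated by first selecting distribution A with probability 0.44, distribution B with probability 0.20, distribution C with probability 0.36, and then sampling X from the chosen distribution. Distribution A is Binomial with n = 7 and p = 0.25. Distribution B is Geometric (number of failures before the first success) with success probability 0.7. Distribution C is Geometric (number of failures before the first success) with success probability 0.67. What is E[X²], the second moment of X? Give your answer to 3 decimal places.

2.436

For each component E[X²] = Var + (mean)², giving A: 4.375; B: 0.795918; C: 0.977723.
Overall E[X²] = 0.44·4.375 + 0.2·0.795918 + 0.36·0.977723 = 2.43616.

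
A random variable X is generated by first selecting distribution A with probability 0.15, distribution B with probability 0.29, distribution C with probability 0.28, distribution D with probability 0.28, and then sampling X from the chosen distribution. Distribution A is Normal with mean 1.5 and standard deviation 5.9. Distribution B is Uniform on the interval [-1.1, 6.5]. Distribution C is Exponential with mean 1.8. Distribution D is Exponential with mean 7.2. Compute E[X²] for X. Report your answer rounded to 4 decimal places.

39.9138

For each component E[X²] = Var + (mean)², giving A: 37.06; B: 12.1033; C: 6.48; D: 103.68.
Overall E[X²] = 0.15·37.06 + 0.29·12.1033 + 0.28·6.48 + 0.28·103.68 = 39.9138.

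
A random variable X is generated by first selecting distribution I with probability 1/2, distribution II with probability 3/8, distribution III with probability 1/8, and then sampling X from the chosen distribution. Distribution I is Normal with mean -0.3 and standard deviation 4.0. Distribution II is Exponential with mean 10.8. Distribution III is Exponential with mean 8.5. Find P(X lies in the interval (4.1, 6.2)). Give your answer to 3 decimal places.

0.104

Conditional on each component, P(4.1 < X < 6.2): I: 0.0835848; II: 0.120889; III: 0.135137.
By total probability, P(4.1 < X < 6.2) = 0.5·0.0835848 + 0.375·0.120889 + 0.125·0.135137 = 0.104018.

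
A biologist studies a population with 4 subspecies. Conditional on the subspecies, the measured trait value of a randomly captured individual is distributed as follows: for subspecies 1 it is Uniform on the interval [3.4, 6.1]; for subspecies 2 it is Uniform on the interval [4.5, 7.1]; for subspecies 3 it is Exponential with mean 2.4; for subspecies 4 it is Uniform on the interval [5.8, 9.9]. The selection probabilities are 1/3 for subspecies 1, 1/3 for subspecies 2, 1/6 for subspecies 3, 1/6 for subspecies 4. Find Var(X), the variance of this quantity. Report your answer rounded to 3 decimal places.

4.248

Per component, 1: μ=4.75, E[X²]=23.17; 2: μ=5.8, E[X²]=34.2033; 3: μ=2.4, E[X²]=11.52; 4: μ=7.85, E[X²]=63.0233.
E[X] = 0.333333·4.75 + 0.333333·5.8 + 0.166667·2.4 + 0.166667·7.85 = 5.225.
E[X²] = 0.333333·23.17 + 0.333333·34.2033 + 0.166667·11.52 + 0.166667·63.0233 = 31.5483.
Var(X) = E[X²] − (E[X])² = 31.5483 − 27.3006 = 4.24771.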